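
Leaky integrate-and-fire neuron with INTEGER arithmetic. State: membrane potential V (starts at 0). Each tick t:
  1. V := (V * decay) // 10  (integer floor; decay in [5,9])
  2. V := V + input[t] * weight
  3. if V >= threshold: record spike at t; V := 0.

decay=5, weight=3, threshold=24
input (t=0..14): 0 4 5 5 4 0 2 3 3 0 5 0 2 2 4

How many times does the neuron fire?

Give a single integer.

Answer: 1

Derivation:
t=0: input=0 -> V=0
t=1: input=4 -> V=12
t=2: input=5 -> V=21
t=3: input=5 -> V=0 FIRE
t=4: input=4 -> V=12
t=5: input=0 -> V=6
t=6: input=2 -> V=9
t=7: input=3 -> V=13
t=8: input=3 -> V=15
t=9: input=0 -> V=7
t=10: input=5 -> V=18
t=11: input=0 -> V=9
t=12: input=2 -> V=10
t=13: input=2 -> V=11
t=14: input=4 -> V=17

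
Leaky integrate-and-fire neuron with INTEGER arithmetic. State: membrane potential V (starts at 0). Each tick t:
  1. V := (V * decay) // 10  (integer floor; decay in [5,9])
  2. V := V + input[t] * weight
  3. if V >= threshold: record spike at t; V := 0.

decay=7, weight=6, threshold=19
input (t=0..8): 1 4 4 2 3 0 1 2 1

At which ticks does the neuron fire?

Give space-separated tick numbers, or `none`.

Answer: 1 2 4

Derivation:
t=0: input=1 -> V=6
t=1: input=4 -> V=0 FIRE
t=2: input=4 -> V=0 FIRE
t=3: input=2 -> V=12
t=4: input=3 -> V=0 FIRE
t=5: input=0 -> V=0
t=6: input=1 -> V=6
t=7: input=2 -> V=16
t=8: input=1 -> V=17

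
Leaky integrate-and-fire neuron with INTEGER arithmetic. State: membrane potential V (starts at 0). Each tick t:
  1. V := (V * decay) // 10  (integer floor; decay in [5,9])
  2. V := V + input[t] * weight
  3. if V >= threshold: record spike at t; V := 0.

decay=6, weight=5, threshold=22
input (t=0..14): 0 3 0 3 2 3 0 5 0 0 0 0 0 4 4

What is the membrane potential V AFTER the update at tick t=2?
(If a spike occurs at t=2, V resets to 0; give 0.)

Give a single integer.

Answer: 9

Derivation:
t=0: input=0 -> V=0
t=1: input=3 -> V=15
t=2: input=0 -> V=9
t=3: input=3 -> V=20
t=4: input=2 -> V=0 FIRE
t=5: input=3 -> V=15
t=6: input=0 -> V=9
t=7: input=5 -> V=0 FIRE
t=8: input=0 -> V=0
t=9: input=0 -> V=0
t=10: input=0 -> V=0
t=11: input=0 -> V=0
t=12: input=0 -> V=0
t=13: input=4 -> V=20
t=14: input=4 -> V=0 FIRE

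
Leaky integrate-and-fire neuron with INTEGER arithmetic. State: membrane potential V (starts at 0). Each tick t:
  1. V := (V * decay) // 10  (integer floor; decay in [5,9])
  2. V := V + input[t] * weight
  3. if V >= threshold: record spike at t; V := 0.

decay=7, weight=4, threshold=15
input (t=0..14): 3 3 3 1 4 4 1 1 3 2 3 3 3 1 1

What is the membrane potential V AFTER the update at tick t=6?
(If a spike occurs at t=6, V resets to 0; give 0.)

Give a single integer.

t=0: input=3 -> V=12
t=1: input=3 -> V=0 FIRE
t=2: input=3 -> V=12
t=3: input=1 -> V=12
t=4: input=4 -> V=0 FIRE
t=5: input=4 -> V=0 FIRE
t=6: input=1 -> V=4
t=7: input=1 -> V=6
t=8: input=3 -> V=0 FIRE
t=9: input=2 -> V=8
t=10: input=3 -> V=0 FIRE
t=11: input=3 -> V=12
t=12: input=3 -> V=0 FIRE
t=13: input=1 -> V=4
t=14: input=1 -> V=6

Answer: 4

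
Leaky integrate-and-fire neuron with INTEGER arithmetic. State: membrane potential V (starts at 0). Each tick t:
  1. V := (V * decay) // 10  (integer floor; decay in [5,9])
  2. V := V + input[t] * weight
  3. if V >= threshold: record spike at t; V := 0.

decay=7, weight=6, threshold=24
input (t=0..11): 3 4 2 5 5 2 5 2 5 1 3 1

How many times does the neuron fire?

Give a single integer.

t=0: input=3 -> V=18
t=1: input=4 -> V=0 FIRE
t=2: input=2 -> V=12
t=3: input=5 -> V=0 FIRE
t=4: input=5 -> V=0 FIRE
t=5: input=2 -> V=12
t=6: input=5 -> V=0 FIRE
t=7: input=2 -> V=12
t=8: input=5 -> V=0 FIRE
t=9: input=1 -> V=6
t=10: input=3 -> V=22
t=11: input=1 -> V=21

Answer: 5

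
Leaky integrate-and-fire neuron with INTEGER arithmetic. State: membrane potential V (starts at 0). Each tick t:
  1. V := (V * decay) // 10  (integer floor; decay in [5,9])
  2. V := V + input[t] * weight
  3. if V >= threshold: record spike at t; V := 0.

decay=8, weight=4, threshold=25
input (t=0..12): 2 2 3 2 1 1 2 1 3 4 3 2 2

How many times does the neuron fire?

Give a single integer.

t=0: input=2 -> V=8
t=1: input=2 -> V=14
t=2: input=3 -> V=23
t=3: input=2 -> V=0 FIRE
t=4: input=1 -> V=4
t=5: input=1 -> V=7
t=6: input=2 -> V=13
t=7: input=1 -> V=14
t=8: input=3 -> V=23
t=9: input=4 -> V=0 FIRE
t=10: input=3 -> V=12
t=11: input=2 -> V=17
t=12: input=2 -> V=21

Answer: 2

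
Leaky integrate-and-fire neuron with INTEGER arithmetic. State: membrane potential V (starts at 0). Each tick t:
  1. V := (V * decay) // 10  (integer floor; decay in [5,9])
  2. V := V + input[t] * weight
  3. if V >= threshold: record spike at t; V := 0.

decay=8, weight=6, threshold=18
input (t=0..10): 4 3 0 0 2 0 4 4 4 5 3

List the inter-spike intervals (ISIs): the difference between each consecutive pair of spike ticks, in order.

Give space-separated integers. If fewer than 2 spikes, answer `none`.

Answer: 1 5 1 1 1 1

Derivation:
t=0: input=4 -> V=0 FIRE
t=1: input=3 -> V=0 FIRE
t=2: input=0 -> V=0
t=3: input=0 -> V=0
t=4: input=2 -> V=12
t=5: input=0 -> V=9
t=6: input=4 -> V=0 FIRE
t=7: input=4 -> V=0 FIRE
t=8: input=4 -> V=0 FIRE
t=9: input=5 -> V=0 FIRE
t=10: input=3 -> V=0 FIRE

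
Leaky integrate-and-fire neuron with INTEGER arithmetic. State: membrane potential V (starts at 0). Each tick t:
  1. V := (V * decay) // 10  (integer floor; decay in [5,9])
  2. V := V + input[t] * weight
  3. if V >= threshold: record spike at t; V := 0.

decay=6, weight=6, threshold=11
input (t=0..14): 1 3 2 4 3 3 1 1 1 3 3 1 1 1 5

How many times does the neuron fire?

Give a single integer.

Answer: 10

Derivation:
t=0: input=1 -> V=6
t=1: input=3 -> V=0 FIRE
t=2: input=2 -> V=0 FIRE
t=3: input=4 -> V=0 FIRE
t=4: input=3 -> V=0 FIRE
t=5: input=3 -> V=0 FIRE
t=6: input=1 -> V=6
t=7: input=1 -> V=9
t=8: input=1 -> V=0 FIRE
t=9: input=3 -> V=0 FIRE
t=10: input=3 -> V=0 FIRE
t=11: input=1 -> V=6
t=12: input=1 -> V=9
t=13: input=1 -> V=0 FIRE
t=14: input=5 -> V=0 FIRE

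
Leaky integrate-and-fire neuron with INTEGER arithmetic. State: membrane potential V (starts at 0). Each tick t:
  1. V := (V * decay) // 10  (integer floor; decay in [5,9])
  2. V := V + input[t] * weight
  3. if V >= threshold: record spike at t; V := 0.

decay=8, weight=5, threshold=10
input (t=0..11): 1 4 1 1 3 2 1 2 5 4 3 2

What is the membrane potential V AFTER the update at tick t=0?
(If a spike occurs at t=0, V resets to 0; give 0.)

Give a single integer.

t=0: input=1 -> V=5
t=1: input=4 -> V=0 FIRE
t=2: input=1 -> V=5
t=3: input=1 -> V=9
t=4: input=3 -> V=0 FIRE
t=5: input=2 -> V=0 FIRE
t=6: input=1 -> V=5
t=7: input=2 -> V=0 FIRE
t=8: input=5 -> V=0 FIRE
t=9: input=4 -> V=0 FIRE
t=10: input=3 -> V=0 FIRE
t=11: input=2 -> V=0 FIRE

Answer: 5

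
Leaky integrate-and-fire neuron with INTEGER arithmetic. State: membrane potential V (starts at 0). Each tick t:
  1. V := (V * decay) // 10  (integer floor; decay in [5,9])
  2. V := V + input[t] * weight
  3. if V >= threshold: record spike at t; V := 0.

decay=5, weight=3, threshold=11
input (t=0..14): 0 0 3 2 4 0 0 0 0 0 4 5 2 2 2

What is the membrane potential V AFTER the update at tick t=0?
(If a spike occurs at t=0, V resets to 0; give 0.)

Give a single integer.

t=0: input=0 -> V=0
t=1: input=0 -> V=0
t=2: input=3 -> V=9
t=3: input=2 -> V=10
t=4: input=4 -> V=0 FIRE
t=5: input=0 -> V=0
t=6: input=0 -> V=0
t=7: input=0 -> V=0
t=8: input=0 -> V=0
t=9: input=0 -> V=0
t=10: input=4 -> V=0 FIRE
t=11: input=5 -> V=0 FIRE
t=12: input=2 -> V=6
t=13: input=2 -> V=9
t=14: input=2 -> V=10

Answer: 0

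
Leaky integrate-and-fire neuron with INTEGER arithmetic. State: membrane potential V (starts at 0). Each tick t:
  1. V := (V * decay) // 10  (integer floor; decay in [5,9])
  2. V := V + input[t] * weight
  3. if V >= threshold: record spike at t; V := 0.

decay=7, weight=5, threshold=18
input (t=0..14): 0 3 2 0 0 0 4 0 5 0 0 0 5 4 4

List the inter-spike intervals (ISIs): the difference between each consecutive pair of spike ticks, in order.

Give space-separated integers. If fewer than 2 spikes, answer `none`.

Answer: 4 2 4 1 1

Derivation:
t=0: input=0 -> V=0
t=1: input=3 -> V=15
t=2: input=2 -> V=0 FIRE
t=3: input=0 -> V=0
t=4: input=0 -> V=0
t=5: input=0 -> V=0
t=6: input=4 -> V=0 FIRE
t=7: input=0 -> V=0
t=8: input=5 -> V=0 FIRE
t=9: input=0 -> V=0
t=10: input=0 -> V=0
t=11: input=0 -> V=0
t=12: input=5 -> V=0 FIRE
t=13: input=4 -> V=0 FIRE
t=14: input=4 -> V=0 FIRE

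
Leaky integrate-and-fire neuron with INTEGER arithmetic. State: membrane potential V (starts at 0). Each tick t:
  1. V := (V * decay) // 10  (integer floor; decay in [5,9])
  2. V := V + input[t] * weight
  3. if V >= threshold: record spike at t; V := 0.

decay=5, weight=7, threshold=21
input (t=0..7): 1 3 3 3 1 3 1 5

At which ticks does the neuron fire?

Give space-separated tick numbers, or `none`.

Answer: 1 2 3 5 7

Derivation:
t=0: input=1 -> V=7
t=1: input=3 -> V=0 FIRE
t=2: input=3 -> V=0 FIRE
t=3: input=3 -> V=0 FIRE
t=4: input=1 -> V=7
t=5: input=3 -> V=0 FIRE
t=6: input=1 -> V=7
t=7: input=5 -> V=0 FIRE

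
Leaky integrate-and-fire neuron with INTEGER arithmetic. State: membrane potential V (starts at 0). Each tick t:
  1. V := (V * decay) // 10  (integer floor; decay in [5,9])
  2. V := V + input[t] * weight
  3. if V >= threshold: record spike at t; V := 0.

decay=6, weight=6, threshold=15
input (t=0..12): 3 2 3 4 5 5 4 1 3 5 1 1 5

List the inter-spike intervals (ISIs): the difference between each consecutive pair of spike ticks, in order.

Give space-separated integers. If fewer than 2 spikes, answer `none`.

Answer: 2 1 1 1 1 2 1 3

Derivation:
t=0: input=3 -> V=0 FIRE
t=1: input=2 -> V=12
t=2: input=3 -> V=0 FIRE
t=3: input=4 -> V=0 FIRE
t=4: input=5 -> V=0 FIRE
t=5: input=5 -> V=0 FIRE
t=6: input=4 -> V=0 FIRE
t=7: input=1 -> V=6
t=8: input=3 -> V=0 FIRE
t=9: input=5 -> V=0 FIRE
t=10: input=1 -> V=6
t=11: input=1 -> V=9
t=12: input=5 -> V=0 FIRE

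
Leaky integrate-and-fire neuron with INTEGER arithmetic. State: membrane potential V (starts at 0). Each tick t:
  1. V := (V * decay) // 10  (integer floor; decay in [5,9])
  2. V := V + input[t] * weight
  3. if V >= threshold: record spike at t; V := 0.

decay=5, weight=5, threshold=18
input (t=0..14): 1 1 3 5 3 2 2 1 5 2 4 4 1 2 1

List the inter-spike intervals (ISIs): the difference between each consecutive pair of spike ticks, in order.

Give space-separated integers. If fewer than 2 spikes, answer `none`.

t=0: input=1 -> V=5
t=1: input=1 -> V=7
t=2: input=3 -> V=0 FIRE
t=3: input=5 -> V=0 FIRE
t=4: input=3 -> V=15
t=5: input=2 -> V=17
t=6: input=2 -> V=0 FIRE
t=7: input=1 -> V=5
t=8: input=5 -> V=0 FIRE
t=9: input=2 -> V=10
t=10: input=4 -> V=0 FIRE
t=11: input=4 -> V=0 FIRE
t=12: input=1 -> V=5
t=13: input=2 -> V=12
t=14: input=1 -> V=11

Answer: 1 3 2 2 1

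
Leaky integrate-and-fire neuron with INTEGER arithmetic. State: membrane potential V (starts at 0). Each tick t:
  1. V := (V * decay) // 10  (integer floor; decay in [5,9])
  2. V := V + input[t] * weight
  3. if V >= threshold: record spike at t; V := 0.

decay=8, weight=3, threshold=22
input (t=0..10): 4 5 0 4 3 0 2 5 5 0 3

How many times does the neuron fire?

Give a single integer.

t=0: input=4 -> V=12
t=1: input=5 -> V=0 FIRE
t=2: input=0 -> V=0
t=3: input=4 -> V=12
t=4: input=3 -> V=18
t=5: input=0 -> V=14
t=6: input=2 -> V=17
t=7: input=5 -> V=0 FIRE
t=8: input=5 -> V=15
t=9: input=0 -> V=12
t=10: input=3 -> V=18

Answer: 2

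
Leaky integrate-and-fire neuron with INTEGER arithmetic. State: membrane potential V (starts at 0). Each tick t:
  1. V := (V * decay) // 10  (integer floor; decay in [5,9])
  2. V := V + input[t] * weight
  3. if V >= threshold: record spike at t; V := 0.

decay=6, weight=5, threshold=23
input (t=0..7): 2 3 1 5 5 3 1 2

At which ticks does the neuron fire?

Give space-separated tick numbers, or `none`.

Answer: 3 4

Derivation:
t=0: input=2 -> V=10
t=1: input=3 -> V=21
t=2: input=1 -> V=17
t=3: input=5 -> V=0 FIRE
t=4: input=5 -> V=0 FIRE
t=5: input=3 -> V=15
t=6: input=1 -> V=14
t=7: input=2 -> V=18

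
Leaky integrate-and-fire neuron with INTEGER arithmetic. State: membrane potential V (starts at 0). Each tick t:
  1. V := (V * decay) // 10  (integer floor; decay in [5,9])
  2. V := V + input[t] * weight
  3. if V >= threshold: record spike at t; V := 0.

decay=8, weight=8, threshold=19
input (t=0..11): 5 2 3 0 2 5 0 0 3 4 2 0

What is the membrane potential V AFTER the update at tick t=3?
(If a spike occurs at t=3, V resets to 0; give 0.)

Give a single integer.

Answer: 0

Derivation:
t=0: input=5 -> V=0 FIRE
t=1: input=2 -> V=16
t=2: input=3 -> V=0 FIRE
t=3: input=0 -> V=0
t=4: input=2 -> V=16
t=5: input=5 -> V=0 FIRE
t=6: input=0 -> V=0
t=7: input=0 -> V=0
t=8: input=3 -> V=0 FIRE
t=9: input=4 -> V=0 FIRE
t=10: input=2 -> V=16
t=11: input=0 -> V=12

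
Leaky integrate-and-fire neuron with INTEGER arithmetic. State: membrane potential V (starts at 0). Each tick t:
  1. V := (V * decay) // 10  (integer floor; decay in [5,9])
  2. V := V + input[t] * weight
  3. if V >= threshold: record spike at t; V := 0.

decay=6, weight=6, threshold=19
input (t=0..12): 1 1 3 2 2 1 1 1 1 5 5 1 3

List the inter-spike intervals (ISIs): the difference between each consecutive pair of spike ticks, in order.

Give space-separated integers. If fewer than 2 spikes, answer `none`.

Answer: 2 5 1 2

Derivation:
t=0: input=1 -> V=6
t=1: input=1 -> V=9
t=2: input=3 -> V=0 FIRE
t=3: input=2 -> V=12
t=4: input=2 -> V=0 FIRE
t=5: input=1 -> V=6
t=6: input=1 -> V=9
t=7: input=1 -> V=11
t=8: input=1 -> V=12
t=9: input=5 -> V=0 FIRE
t=10: input=5 -> V=0 FIRE
t=11: input=1 -> V=6
t=12: input=3 -> V=0 FIRE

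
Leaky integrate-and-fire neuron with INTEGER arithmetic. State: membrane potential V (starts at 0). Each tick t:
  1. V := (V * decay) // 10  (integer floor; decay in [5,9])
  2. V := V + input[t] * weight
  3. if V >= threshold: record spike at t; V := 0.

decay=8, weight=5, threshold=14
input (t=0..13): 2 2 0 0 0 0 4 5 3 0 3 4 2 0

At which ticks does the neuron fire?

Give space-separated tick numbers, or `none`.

t=0: input=2 -> V=10
t=1: input=2 -> V=0 FIRE
t=2: input=0 -> V=0
t=3: input=0 -> V=0
t=4: input=0 -> V=0
t=5: input=0 -> V=0
t=6: input=4 -> V=0 FIRE
t=7: input=5 -> V=0 FIRE
t=8: input=3 -> V=0 FIRE
t=9: input=0 -> V=0
t=10: input=3 -> V=0 FIRE
t=11: input=4 -> V=0 FIRE
t=12: input=2 -> V=10
t=13: input=0 -> V=8

Answer: 1 6 7 8 10 11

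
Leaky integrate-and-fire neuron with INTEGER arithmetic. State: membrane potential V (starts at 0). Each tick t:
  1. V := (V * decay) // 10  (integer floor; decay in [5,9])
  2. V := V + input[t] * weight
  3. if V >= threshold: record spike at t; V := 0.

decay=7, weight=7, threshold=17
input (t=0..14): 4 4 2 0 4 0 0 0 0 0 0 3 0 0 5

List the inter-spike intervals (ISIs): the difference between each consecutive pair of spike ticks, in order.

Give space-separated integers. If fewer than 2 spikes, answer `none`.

Answer: 1 3 7 3

Derivation:
t=0: input=4 -> V=0 FIRE
t=1: input=4 -> V=0 FIRE
t=2: input=2 -> V=14
t=3: input=0 -> V=9
t=4: input=4 -> V=0 FIRE
t=5: input=0 -> V=0
t=6: input=0 -> V=0
t=7: input=0 -> V=0
t=8: input=0 -> V=0
t=9: input=0 -> V=0
t=10: input=0 -> V=0
t=11: input=3 -> V=0 FIRE
t=12: input=0 -> V=0
t=13: input=0 -> V=0
t=14: input=5 -> V=0 FIRE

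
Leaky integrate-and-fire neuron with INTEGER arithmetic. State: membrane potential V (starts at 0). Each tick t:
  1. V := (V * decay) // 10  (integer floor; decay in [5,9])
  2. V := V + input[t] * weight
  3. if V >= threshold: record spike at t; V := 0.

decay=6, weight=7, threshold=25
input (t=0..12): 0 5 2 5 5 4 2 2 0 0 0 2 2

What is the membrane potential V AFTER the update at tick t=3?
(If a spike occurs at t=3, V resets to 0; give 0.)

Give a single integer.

t=0: input=0 -> V=0
t=1: input=5 -> V=0 FIRE
t=2: input=2 -> V=14
t=3: input=5 -> V=0 FIRE
t=4: input=5 -> V=0 FIRE
t=5: input=4 -> V=0 FIRE
t=6: input=2 -> V=14
t=7: input=2 -> V=22
t=8: input=0 -> V=13
t=9: input=0 -> V=7
t=10: input=0 -> V=4
t=11: input=2 -> V=16
t=12: input=2 -> V=23

Answer: 0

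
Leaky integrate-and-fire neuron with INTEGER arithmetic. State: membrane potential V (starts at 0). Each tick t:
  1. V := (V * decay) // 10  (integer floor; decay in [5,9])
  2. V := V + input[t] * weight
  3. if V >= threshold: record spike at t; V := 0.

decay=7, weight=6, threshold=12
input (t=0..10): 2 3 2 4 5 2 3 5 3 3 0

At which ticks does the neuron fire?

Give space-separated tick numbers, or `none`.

t=0: input=2 -> V=0 FIRE
t=1: input=3 -> V=0 FIRE
t=2: input=2 -> V=0 FIRE
t=3: input=4 -> V=0 FIRE
t=4: input=5 -> V=0 FIRE
t=5: input=2 -> V=0 FIRE
t=6: input=3 -> V=0 FIRE
t=7: input=5 -> V=0 FIRE
t=8: input=3 -> V=0 FIRE
t=9: input=3 -> V=0 FIRE
t=10: input=0 -> V=0

Answer: 0 1 2 3 4 5 6 7 8 9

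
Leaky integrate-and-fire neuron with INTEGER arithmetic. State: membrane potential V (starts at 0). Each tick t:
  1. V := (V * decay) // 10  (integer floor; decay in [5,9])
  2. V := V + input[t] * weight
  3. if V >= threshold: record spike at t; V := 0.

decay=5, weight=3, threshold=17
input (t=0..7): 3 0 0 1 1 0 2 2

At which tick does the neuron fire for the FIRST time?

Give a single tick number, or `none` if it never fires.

t=0: input=3 -> V=9
t=1: input=0 -> V=4
t=2: input=0 -> V=2
t=3: input=1 -> V=4
t=4: input=1 -> V=5
t=5: input=0 -> V=2
t=6: input=2 -> V=7
t=7: input=2 -> V=9

Answer: none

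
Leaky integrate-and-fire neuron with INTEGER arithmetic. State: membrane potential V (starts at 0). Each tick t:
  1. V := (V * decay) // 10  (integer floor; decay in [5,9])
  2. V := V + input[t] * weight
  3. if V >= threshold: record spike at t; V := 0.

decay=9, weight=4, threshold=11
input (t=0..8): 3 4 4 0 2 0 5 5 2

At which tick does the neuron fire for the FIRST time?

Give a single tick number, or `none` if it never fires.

Answer: 0

Derivation:
t=0: input=3 -> V=0 FIRE
t=1: input=4 -> V=0 FIRE
t=2: input=4 -> V=0 FIRE
t=3: input=0 -> V=0
t=4: input=2 -> V=8
t=5: input=0 -> V=7
t=6: input=5 -> V=0 FIRE
t=7: input=5 -> V=0 FIRE
t=8: input=2 -> V=8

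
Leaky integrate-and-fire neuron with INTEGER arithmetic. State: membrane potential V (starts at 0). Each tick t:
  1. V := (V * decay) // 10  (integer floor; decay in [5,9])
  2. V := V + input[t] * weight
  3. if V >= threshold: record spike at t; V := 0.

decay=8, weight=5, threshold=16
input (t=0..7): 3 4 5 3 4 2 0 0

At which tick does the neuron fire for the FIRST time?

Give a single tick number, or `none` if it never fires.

t=0: input=3 -> V=15
t=1: input=4 -> V=0 FIRE
t=2: input=5 -> V=0 FIRE
t=3: input=3 -> V=15
t=4: input=4 -> V=0 FIRE
t=5: input=2 -> V=10
t=6: input=0 -> V=8
t=7: input=0 -> V=6

Answer: 1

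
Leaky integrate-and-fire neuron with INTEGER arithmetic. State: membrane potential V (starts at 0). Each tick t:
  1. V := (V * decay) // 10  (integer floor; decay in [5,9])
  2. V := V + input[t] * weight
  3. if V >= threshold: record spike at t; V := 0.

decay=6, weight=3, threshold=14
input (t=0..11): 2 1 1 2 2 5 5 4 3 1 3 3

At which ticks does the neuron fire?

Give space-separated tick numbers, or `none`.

t=0: input=2 -> V=6
t=1: input=1 -> V=6
t=2: input=1 -> V=6
t=3: input=2 -> V=9
t=4: input=2 -> V=11
t=5: input=5 -> V=0 FIRE
t=6: input=5 -> V=0 FIRE
t=7: input=4 -> V=12
t=8: input=3 -> V=0 FIRE
t=9: input=1 -> V=3
t=10: input=3 -> V=10
t=11: input=3 -> V=0 FIRE

Answer: 5 6 8 11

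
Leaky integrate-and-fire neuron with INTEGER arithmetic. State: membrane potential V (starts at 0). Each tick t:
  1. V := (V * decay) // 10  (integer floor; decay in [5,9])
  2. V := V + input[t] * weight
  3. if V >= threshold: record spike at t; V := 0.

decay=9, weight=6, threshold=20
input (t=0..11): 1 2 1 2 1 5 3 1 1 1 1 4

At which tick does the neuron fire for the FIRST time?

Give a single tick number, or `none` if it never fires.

t=0: input=1 -> V=6
t=1: input=2 -> V=17
t=2: input=1 -> V=0 FIRE
t=3: input=2 -> V=12
t=4: input=1 -> V=16
t=5: input=5 -> V=0 FIRE
t=6: input=3 -> V=18
t=7: input=1 -> V=0 FIRE
t=8: input=1 -> V=6
t=9: input=1 -> V=11
t=10: input=1 -> V=15
t=11: input=4 -> V=0 FIRE

Answer: 2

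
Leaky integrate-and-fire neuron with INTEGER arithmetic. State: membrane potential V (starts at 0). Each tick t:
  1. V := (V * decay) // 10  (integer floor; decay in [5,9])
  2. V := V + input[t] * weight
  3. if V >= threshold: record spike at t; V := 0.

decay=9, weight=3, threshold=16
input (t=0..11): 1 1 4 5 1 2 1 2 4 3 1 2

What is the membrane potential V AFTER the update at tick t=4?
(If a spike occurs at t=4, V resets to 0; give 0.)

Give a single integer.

Answer: 0

Derivation:
t=0: input=1 -> V=3
t=1: input=1 -> V=5
t=2: input=4 -> V=0 FIRE
t=3: input=5 -> V=15
t=4: input=1 -> V=0 FIRE
t=5: input=2 -> V=6
t=6: input=1 -> V=8
t=7: input=2 -> V=13
t=8: input=4 -> V=0 FIRE
t=9: input=3 -> V=9
t=10: input=1 -> V=11
t=11: input=2 -> V=15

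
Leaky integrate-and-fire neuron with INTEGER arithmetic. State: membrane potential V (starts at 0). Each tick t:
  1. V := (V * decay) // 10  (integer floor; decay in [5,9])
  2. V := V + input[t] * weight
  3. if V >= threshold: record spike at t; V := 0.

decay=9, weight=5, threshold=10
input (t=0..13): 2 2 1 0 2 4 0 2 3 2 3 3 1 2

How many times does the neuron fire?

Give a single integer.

t=0: input=2 -> V=0 FIRE
t=1: input=2 -> V=0 FIRE
t=2: input=1 -> V=5
t=3: input=0 -> V=4
t=4: input=2 -> V=0 FIRE
t=5: input=4 -> V=0 FIRE
t=6: input=0 -> V=0
t=7: input=2 -> V=0 FIRE
t=8: input=3 -> V=0 FIRE
t=9: input=2 -> V=0 FIRE
t=10: input=3 -> V=0 FIRE
t=11: input=3 -> V=0 FIRE
t=12: input=1 -> V=5
t=13: input=2 -> V=0 FIRE

Answer: 10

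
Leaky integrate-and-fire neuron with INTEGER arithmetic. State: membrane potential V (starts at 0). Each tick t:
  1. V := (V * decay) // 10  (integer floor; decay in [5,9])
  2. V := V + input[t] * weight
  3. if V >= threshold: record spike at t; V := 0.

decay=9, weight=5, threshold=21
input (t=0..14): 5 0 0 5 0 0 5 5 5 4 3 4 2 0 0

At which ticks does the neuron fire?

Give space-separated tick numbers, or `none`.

Answer: 0 3 6 7 8 10 12

Derivation:
t=0: input=5 -> V=0 FIRE
t=1: input=0 -> V=0
t=2: input=0 -> V=0
t=3: input=5 -> V=0 FIRE
t=4: input=0 -> V=0
t=5: input=0 -> V=0
t=6: input=5 -> V=0 FIRE
t=7: input=5 -> V=0 FIRE
t=8: input=5 -> V=0 FIRE
t=9: input=4 -> V=20
t=10: input=3 -> V=0 FIRE
t=11: input=4 -> V=20
t=12: input=2 -> V=0 FIRE
t=13: input=0 -> V=0
t=14: input=0 -> V=0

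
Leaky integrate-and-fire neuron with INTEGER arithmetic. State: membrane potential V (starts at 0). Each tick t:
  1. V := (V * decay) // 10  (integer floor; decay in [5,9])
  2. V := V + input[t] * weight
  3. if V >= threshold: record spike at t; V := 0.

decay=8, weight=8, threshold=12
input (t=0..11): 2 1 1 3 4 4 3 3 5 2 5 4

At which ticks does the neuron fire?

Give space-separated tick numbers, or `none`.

t=0: input=2 -> V=0 FIRE
t=1: input=1 -> V=8
t=2: input=1 -> V=0 FIRE
t=3: input=3 -> V=0 FIRE
t=4: input=4 -> V=0 FIRE
t=5: input=4 -> V=0 FIRE
t=6: input=3 -> V=0 FIRE
t=7: input=3 -> V=0 FIRE
t=8: input=5 -> V=0 FIRE
t=9: input=2 -> V=0 FIRE
t=10: input=5 -> V=0 FIRE
t=11: input=4 -> V=0 FIRE

Answer: 0 2 3 4 5 6 7 8 9 10 11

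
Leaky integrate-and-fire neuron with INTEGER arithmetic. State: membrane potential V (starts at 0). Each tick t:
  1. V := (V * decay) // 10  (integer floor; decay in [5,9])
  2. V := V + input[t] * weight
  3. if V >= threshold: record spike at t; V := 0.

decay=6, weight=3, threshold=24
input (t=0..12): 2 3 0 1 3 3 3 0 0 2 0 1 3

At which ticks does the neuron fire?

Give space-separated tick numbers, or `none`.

Answer: none

Derivation:
t=0: input=2 -> V=6
t=1: input=3 -> V=12
t=2: input=0 -> V=7
t=3: input=1 -> V=7
t=4: input=3 -> V=13
t=5: input=3 -> V=16
t=6: input=3 -> V=18
t=7: input=0 -> V=10
t=8: input=0 -> V=6
t=9: input=2 -> V=9
t=10: input=0 -> V=5
t=11: input=1 -> V=6
t=12: input=3 -> V=12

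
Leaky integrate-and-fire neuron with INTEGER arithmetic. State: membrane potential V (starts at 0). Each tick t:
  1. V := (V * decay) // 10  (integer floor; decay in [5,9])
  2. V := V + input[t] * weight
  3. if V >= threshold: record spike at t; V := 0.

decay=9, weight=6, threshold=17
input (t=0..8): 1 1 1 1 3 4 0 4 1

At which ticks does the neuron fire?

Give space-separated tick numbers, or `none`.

Answer: 3 4 5 7

Derivation:
t=0: input=1 -> V=6
t=1: input=1 -> V=11
t=2: input=1 -> V=15
t=3: input=1 -> V=0 FIRE
t=4: input=3 -> V=0 FIRE
t=5: input=4 -> V=0 FIRE
t=6: input=0 -> V=0
t=7: input=4 -> V=0 FIRE
t=8: input=1 -> V=6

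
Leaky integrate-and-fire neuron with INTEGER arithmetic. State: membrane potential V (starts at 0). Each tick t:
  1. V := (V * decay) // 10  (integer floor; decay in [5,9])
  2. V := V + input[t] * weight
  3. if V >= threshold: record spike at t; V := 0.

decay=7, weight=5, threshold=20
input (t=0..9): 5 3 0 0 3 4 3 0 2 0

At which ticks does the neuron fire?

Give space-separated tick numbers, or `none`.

Answer: 0 5

Derivation:
t=0: input=5 -> V=0 FIRE
t=1: input=3 -> V=15
t=2: input=0 -> V=10
t=3: input=0 -> V=7
t=4: input=3 -> V=19
t=5: input=4 -> V=0 FIRE
t=6: input=3 -> V=15
t=7: input=0 -> V=10
t=8: input=2 -> V=17
t=9: input=0 -> V=11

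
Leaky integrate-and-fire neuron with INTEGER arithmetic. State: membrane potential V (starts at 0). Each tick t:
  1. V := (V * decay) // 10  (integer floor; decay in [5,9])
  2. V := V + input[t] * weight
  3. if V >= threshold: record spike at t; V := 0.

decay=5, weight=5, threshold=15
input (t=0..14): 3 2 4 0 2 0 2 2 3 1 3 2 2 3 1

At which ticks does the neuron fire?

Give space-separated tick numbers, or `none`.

Answer: 0 2 7 8 10 12 13

Derivation:
t=0: input=3 -> V=0 FIRE
t=1: input=2 -> V=10
t=2: input=4 -> V=0 FIRE
t=3: input=0 -> V=0
t=4: input=2 -> V=10
t=5: input=0 -> V=5
t=6: input=2 -> V=12
t=7: input=2 -> V=0 FIRE
t=8: input=3 -> V=0 FIRE
t=9: input=1 -> V=5
t=10: input=3 -> V=0 FIRE
t=11: input=2 -> V=10
t=12: input=2 -> V=0 FIRE
t=13: input=3 -> V=0 FIRE
t=14: input=1 -> V=5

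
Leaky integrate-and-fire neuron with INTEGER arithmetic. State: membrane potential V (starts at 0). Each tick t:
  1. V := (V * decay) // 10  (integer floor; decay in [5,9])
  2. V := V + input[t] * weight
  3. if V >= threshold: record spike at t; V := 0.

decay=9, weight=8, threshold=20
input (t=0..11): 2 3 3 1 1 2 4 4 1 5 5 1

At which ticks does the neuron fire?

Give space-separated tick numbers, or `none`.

t=0: input=2 -> V=16
t=1: input=3 -> V=0 FIRE
t=2: input=3 -> V=0 FIRE
t=3: input=1 -> V=8
t=4: input=1 -> V=15
t=5: input=2 -> V=0 FIRE
t=6: input=4 -> V=0 FIRE
t=7: input=4 -> V=0 FIRE
t=8: input=1 -> V=8
t=9: input=5 -> V=0 FIRE
t=10: input=5 -> V=0 FIRE
t=11: input=1 -> V=8

Answer: 1 2 5 6 7 9 10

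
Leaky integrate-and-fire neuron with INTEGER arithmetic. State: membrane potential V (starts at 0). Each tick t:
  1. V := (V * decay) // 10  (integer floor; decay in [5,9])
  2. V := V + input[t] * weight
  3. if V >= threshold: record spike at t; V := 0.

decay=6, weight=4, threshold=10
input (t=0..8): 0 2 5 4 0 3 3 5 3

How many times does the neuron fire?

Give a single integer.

t=0: input=0 -> V=0
t=1: input=2 -> V=8
t=2: input=5 -> V=0 FIRE
t=3: input=4 -> V=0 FIRE
t=4: input=0 -> V=0
t=5: input=3 -> V=0 FIRE
t=6: input=3 -> V=0 FIRE
t=7: input=5 -> V=0 FIRE
t=8: input=3 -> V=0 FIRE

Answer: 6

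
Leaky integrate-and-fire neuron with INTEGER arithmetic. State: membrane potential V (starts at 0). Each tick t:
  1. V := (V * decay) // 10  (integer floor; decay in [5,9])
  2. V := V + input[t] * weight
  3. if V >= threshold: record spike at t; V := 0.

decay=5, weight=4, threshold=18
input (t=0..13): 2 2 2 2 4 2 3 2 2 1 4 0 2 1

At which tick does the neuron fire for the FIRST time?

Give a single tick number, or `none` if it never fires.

t=0: input=2 -> V=8
t=1: input=2 -> V=12
t=2: input=2 -> V=14
t=3: input=2 -> V=15
t=4: input=4 -> V=0 FIRE
t=5: input=2 -> V=8
t=6: input=3 -> V=16
t=7: input=2 -> V=16
t=8: input=2 -> V=16
t=9: input=1 -> V=12
t=10: input=4 -> V=0 FIRE
t=11: input=0 -> V=0
t=12: input=2 -> V=8
t=13: input=1 -> V=8

Answer: 4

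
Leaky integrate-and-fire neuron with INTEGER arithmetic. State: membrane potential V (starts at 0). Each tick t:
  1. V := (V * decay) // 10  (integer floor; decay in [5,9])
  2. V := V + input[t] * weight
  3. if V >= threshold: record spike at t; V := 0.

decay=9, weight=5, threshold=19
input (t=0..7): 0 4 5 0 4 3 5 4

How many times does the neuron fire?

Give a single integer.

Answer: 5

Derivation:
t=0: input=0 -> V=0
t=1: input=4 -> V=0 FIRE
t=2: input=5 -> V=0 FIRE
t=3: input=0 -> V=0
t=4: input=4 -> V=0 FIRE
t=5: input=3 -> V=15
t=6: input=5 -> V=0 FIRE
t=7: input=4 -> V=0 FIRE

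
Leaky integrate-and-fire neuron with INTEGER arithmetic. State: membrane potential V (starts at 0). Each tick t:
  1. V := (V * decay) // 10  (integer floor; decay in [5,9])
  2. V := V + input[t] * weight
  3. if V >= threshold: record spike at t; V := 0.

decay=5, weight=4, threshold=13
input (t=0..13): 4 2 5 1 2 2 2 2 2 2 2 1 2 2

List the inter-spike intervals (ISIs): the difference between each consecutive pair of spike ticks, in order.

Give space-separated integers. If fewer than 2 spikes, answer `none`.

Answer: 2 3 3 4

Derivation:
t=0: input=4 -> V=0 FIRE
t=1: input=2 -> V=8
t=2: input=5 -> V=0 FIRE
t=3: input=1 -> V=4
t=4: input=2 -> V=10
t=5: input=2 -> V=0 FIRE
t=6: input=2 -> V=8
t=7: input=2 -> V=12
t=8: input=2 -> V=0 FIRE
t=9: input=2 -> V=8
t=10: input=2 -> V=12
t=11: input=1 -> V=10
t=12: input=2 -> V=0 FIRE
t=13: input=2 -> V=8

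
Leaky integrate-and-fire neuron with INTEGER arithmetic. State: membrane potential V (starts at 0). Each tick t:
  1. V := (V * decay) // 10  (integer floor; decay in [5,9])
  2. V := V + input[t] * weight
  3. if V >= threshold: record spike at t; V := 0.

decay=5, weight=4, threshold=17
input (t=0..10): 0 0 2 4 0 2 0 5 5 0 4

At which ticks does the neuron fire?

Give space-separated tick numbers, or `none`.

t=0: input=0 -> V=0
t=1: input=0 -> V=0
t=2: input=2 -> V=8
t=3: input=4 -> V=0 FIRE
t=4: input=0 -> V=0
t=5: input=2 -> V=8
t=6: input=0 -> V=4
t=7: input=5 -> V=0 FIRE
t=8: input=5 -> V=0 FIRE
t=9: input=0 -> V=0
t=10: input=4 -> V=16

Answer: 3 7 8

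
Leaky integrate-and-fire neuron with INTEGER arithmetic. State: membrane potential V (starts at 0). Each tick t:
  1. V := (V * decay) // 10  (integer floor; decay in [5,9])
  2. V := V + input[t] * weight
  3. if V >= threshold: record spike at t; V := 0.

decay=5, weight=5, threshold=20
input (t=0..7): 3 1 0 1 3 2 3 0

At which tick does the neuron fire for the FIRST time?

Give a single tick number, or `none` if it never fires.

Answer: 6

Derivation:
t=0: input=3 -> V=15
t=1: input=1 -> V=12
t=2: input=0 -> V=6
t=3: input=1 -> V=8
t=4: input=3 -> V=19
t=5: input=2 -> V=19
t=6: input=3 -> V=0 FIRE
t=7: input=0 -> V=0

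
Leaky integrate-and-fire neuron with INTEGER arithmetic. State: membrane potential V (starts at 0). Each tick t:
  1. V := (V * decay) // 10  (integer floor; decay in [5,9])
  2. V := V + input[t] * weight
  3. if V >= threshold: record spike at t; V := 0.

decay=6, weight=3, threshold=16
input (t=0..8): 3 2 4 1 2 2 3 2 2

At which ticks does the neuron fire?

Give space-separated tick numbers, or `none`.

Answer: 2

Derivation:
t=0: input=3 -> V=9
t=1: input=2 -> V=11
t=2: input=4 -> V=0 FIRE
t=3: input=1 -> V=3
t=4: input=2 -> V=7
t=5: input=2 -> V=10
t=6: input=3 -> V=15
t=7: input=2 -> V=15
t=8: input=2 -> V=15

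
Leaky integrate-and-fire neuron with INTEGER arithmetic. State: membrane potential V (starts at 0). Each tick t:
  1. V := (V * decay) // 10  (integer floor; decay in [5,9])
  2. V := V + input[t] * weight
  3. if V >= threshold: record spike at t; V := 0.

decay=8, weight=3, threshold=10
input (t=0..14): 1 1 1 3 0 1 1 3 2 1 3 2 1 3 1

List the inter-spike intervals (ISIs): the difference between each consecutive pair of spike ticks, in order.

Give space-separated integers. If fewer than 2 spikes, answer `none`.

Answer: 4 3 3

Derivation:
t=0: input=1 -> V=3
t=1: input=1 -> V=5
t=2: input=1 -> V=7
t=3: input=3 -> V=0 FIRE
t=4: input=0 -> V=0
t=5: input=1 -> V=3
t=6: input=1 -> V=5
t=7: input=3 -> V=0 FIRE
t=8: input=2 -> V=6
t=9: input=1 -> V=7
t=10: input=3 -> V=0 FIRE
t=11: input=2 -> V=6
t=12: input=1 -> V=7
t=13: input=3 -> V=0 FIRE
t=14: input=1 -> V=3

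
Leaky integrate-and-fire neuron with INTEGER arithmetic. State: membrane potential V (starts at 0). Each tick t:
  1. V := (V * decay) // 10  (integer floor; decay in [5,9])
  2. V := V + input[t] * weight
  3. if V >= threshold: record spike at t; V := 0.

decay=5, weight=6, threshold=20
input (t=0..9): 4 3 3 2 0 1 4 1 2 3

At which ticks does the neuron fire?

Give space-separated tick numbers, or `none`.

t=0: input=4 -> V=0 FIRE
t=1: input=3 -> V=18
t=2: input=3 -> V=0 FIRE
t=3: input=2 -> V=12
t=4: input=0 -> V=6
t=5: input=1 -> V=9
t=6: input=4 -> V=0 FIRE
t=7: input=1 -> V=6
t=8: input=2 -> V=15
t=9: input=3 -> V=0 FIRE

Answer: 0 2 6 9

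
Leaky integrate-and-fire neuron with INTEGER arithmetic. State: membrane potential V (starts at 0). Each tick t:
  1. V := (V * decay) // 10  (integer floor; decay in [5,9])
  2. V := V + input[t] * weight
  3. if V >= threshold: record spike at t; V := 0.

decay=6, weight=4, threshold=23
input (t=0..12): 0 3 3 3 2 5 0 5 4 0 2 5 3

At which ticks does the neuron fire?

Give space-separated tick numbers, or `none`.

Answer: 3 5 8 11

Derivation:
t=0: input=0 -> V=0
t=1: input=3 -> V=12
t=2: input=3 -> V=19
t=3: input=3 -> V=0 FIRE
t=4: input=2 -> V=8
t=5: input=5 -> V=0 FIRE
t=6: input=0 -> V=0
t=7: input=5 -> V=20
t=8: input=4 -> V=0 FIRE
t=9: input=0 -> V=0
t=10: input=2 -> V=8
t=11: input=5 -> V=0 FIRE
t=12: input=3 -> V=12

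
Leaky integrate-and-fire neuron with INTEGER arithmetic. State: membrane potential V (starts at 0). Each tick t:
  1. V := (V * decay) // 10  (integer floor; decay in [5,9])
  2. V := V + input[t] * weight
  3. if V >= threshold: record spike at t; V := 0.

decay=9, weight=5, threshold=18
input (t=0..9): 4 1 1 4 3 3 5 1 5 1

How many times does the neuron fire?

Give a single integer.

Answer: 5

Derivation:
t=0: input=4 -> V=0 FIRE
t=1: input=1 -> V=5
t=2: input=1 -> V=9
t=3: input=4 -> V=0 FIRE
t=4: input=3 -> V=15
t=5: input=3 -> V=0 FIRE
t=6: input=5 -> V=0 FIRE
t=7: input=1 -> V=5
t=8: input=5 -> V=0 FIRE
t=9: input=1 -> V=5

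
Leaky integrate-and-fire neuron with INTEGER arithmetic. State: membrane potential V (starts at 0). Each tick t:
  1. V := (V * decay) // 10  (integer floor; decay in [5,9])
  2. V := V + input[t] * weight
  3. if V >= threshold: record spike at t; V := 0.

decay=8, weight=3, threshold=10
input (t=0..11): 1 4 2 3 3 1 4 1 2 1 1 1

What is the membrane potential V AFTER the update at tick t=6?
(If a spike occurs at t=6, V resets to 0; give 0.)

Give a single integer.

Answer: 0

Derivation:
t=0: input=1 -> V=3
t=1: input=4 -> V=0 FIRE
t=2: input=2 -> V=6
t=3: input=3 -> V=0 FIRE
t=4: input=3 -> V=9
t=5: input=1 -> V=0 FIRE
t=6: input=4 -> V=0 FIRE
t=7: input=1 -> V=3
t=8: input=2 -> V=8
t=9: input=1 -> V=9
t=10: input=1 -> V=0 FIRE
t=11: input=1 -> V=3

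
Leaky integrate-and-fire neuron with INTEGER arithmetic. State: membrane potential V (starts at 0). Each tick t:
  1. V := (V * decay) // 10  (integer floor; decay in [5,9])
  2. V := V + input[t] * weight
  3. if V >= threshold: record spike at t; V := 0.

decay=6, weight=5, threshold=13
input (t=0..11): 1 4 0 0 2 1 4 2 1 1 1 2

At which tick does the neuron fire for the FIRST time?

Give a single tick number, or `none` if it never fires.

t=0: input=1 -> V=5
t=1: input=4 -> V=0 FIRE
t=2: input=0 -> V=0
t=3: input=0 -> V=0
t=4: input=2 -> V=10
t=5: input=1 -> V=11
t=6: input=4 -> V=0 FIRE
t=7: input=2 -> V=10
t=8: input=1 -> V=11
t=9: input=1 -> V=11
t=10: input=1 -> V=11
t=11: input=2 -> V=0 FIRE

Answer: 1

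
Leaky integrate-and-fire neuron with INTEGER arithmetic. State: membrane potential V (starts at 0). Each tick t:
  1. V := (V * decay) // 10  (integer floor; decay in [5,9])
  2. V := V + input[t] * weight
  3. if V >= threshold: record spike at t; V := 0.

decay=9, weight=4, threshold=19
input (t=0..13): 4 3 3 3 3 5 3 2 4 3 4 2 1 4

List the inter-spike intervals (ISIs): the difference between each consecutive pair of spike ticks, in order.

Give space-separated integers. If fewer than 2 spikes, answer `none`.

Answer: 2 2 3 2 3

Derivation:
t=0: input=4 -> V=16
t=1: input=3 -> V=0 FIRE
t=2: input=3 -> V=12
t=3: input=3 -> V=0 FIRE
t=4: input=3 -> V=12
t=5: input=5 -> V=0 FIRE
t=6: input=3 -> V=12
t=7: input=2 -> V=18
t=8: input=4 -> V=0 FIRE
t=9: input=3 -> V=12
t=10: input=4 -> V=0 FIRE
t=11: input=2 -> V=8
t=12: input=1 -> V=11
t=13: input=4 -> V=0 FIRE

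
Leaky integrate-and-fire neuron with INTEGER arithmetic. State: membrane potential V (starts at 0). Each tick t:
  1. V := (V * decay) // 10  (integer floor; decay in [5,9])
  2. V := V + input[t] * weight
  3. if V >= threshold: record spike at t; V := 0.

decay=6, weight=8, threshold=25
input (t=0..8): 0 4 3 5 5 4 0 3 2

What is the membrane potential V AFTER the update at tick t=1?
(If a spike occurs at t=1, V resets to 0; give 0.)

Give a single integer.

t=0: input=0 -> V=0
t=1: input=4 -> V=0 FIRE
t=2: input=3 -> V=24
t=3: input=5 -> V=0 FIRE
t=4: input=5 -> V=0 FIRE
t=5: input=4 -> V=0 FIRE
t=6: input=0 -> V=0
t=7: input=3 -> V=24
t=8: input=2 -> V=0 FIRE

Answer: 0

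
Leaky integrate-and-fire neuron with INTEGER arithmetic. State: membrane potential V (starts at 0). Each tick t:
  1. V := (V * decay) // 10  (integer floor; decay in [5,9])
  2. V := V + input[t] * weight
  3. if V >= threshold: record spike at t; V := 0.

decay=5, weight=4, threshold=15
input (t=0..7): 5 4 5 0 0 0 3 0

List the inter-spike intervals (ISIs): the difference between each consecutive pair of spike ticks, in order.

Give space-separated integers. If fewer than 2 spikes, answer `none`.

Answer: 1 1

Derivation:
t=0: input=5 -> V=0 FIRE
t=1: input=4 -> V=0 FIRE
t=2: input=5 -> V=0 FIRE
t=3: input=0 -> V=0
t=4: input=0 -> V=0
t=5: input=0 -> V=0
t=6: input=3 -> V=12
t=7: input=0 -> V=6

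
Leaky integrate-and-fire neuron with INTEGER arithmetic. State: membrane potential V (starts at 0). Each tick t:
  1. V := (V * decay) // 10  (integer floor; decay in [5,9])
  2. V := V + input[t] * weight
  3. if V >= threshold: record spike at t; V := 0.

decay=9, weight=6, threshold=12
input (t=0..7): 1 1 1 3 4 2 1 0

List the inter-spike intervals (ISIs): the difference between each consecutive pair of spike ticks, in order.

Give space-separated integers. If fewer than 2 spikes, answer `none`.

Answer: 1 1 1

Derivation:
t=0: input=1 -> V=6
t=1: input=1 -> V=11
t=2: input=1 -> V=0 FIRE
t=3: input=3 -> V=0 FIRE
t=4: input=4 -> V=0 FIRE
t=5: input=2 -> V=0 FIRE
t=6: input=1 -> V=6
t=7: input=0 -> V=5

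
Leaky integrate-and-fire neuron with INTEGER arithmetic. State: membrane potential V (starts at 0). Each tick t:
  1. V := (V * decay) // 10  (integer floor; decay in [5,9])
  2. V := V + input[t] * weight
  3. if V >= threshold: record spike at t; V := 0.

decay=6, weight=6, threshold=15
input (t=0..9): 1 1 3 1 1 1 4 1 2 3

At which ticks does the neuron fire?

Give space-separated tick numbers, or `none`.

Answer: 2 6 8 9

Derivation:
t=0: input=1 -> V=6
t=1: input=1 -> V=9
t=2: input=3 -> V=0 FIRE
t=3: input=1 -> V=6
t=4: input=1 -> V=9
t=5: input=1 -> V=11
t=6: input=4 -> V=0 FIRE
t=7: input=1 -> V=6
t=8: input=2 -> V=0 FIRE
t=9: input=3 -> V=0 FIRE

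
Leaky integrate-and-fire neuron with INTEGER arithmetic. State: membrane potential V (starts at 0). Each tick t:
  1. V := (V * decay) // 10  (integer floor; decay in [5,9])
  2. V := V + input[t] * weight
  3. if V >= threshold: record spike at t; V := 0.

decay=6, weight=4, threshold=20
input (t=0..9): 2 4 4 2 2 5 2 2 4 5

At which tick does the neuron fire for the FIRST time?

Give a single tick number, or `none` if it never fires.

t=0: input=2 -> V=8
t=1: input=4 -> V=0 FIRE
t=2: input=4 -> V=16
t=3: input=2 -> V=17
t=4: input=2 -> V=18
t=5: input=5 -> V=0 FIRE
t=6: input=2 -> V=8
t=7: input=2 -> V=12
t=8: input=4 -> V=0 FIRE
t=9: input=5 -> V=0 FIRE

Answer: 1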